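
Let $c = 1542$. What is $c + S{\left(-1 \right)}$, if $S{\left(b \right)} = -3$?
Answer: $1539$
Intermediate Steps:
$c + S{\left(-1 \right)} = 1542 - 3 = 1539$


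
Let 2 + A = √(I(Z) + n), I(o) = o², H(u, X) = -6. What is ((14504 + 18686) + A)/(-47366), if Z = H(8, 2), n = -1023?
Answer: -16594/23683 - I*√987/47366 ≈ -0.70067 - 0.00066327*I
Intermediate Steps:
Z = -6
A = -2 + I*√987 (A = -2 + √((-6)² - 1023) = -2 + √(36 - 1023) = -2 + √(-987) = -2 + I*√987 ≈ -2.0 + 31.417*I)
((14504 + 18686) + A)/(-47366) = ((14504 + 18686) + (-2 + I*√987))/(-47366) = (33190 + (-2 + I*√987))*(-1/47366) = (33188 + I*√987)*(-1/47366) = -16594/23683 - I*√987/47366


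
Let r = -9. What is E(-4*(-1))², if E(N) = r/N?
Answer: 81/16 ≈ 5.0625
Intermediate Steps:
E(N) = -9/N
E(-4*(-1))² = (-9/((-4*(-1))))² = (-9/4)² = 81/16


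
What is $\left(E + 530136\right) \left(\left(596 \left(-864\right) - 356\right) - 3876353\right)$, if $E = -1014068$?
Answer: $2125261419596$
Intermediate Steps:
$\left(E + 530136\right) \left(\left(596 \left(-864\right) - 356\right) - 3876353\right) = \left(-1014068 + 530136\right) \left(\left(596 \left(-864\right) - 356\right) - 3876353\right) = - 483932 \left(\left(-514944 - 356\right) - 3876353\right) = - 483932 \left(-515300 - 3876353\right) = \left(-483932\right) \left(-4391653\right) = 2125261419596$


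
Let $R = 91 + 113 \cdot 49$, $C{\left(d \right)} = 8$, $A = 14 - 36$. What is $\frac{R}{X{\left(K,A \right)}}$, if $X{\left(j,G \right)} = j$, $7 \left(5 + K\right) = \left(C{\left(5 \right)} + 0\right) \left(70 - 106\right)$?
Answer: $- \frac{39396}{323} \approx -121.97$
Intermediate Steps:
$A = -22$
$R = 5628$ ($R = 91 + 5537 = 5628$)
$K = - \frac{323}{7}$ ($K = -5 + \frac{\left(8 + 0\right) \left(70 - 106\right)}{7} = -5 + \frac{8 \left(-36\right)}{7} = -5 + \frac{1}{7} \left(-288\right) = -5 - \frac{288}{7} = - \frac{323}{7} \approx -46.143$)
$\frac{R}{X{\left(K,A \right)}} = \frac{5628}{- \frac{323}{7}} = 5628 \left(- \frac{7}{323}\right) = - \frac{39396}{323}$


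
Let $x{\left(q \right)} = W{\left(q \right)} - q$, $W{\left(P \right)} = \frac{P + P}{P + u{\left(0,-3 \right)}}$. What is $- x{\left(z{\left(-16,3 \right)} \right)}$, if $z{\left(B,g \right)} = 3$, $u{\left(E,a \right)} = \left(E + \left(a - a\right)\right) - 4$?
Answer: $9$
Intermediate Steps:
$u{\left(E,a \right)} = -4 + E$ ($u{\left(E,a \right)} = \left(E + 0\right) - 4 = E - 4 = -4 + E$)
$W{\left(P \right)} = \frac{2 P}{-4 + P}$ ($W{\left(P \right)} = \frac{P + P}{P + \left(-4 + 0\right)} = \frac{2 P}{P - 4} = \frac{2 P}{-4 + P}$)
$x{\left(q \right)} = - q + \frac{2 q}{-4 + q}$ ($x{\left(q \right)} = \frac{2 q}{-4 + q} - q = - q + \frac{2 q}{-4 + q}$)
$- x{\left(z{\left(-16,3 \right)} \right)} = - \frac{3 \left(6 - 3\right)}{-4 + 3} = - \frac{3 \left(6 - 3\right)}{-1} = - 3 \left(-1\right) 3 = \left(-1\right) \left(-9\right) = 9$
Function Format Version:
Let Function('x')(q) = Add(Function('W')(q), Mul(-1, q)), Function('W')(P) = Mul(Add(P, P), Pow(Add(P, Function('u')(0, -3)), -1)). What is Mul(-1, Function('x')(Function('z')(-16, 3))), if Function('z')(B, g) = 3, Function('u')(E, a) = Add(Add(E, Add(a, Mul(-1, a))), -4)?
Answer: 9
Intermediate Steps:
Function('u')(E, a) = Add(-4, E) (Function('u')(E, a) = Add(Add(E, 0), -4) = Add(E, -4) = Add(-4, E))
Function('W')(P) = Mul(2, P, Pow(Add(-4, P), -1)) (Function('W')(P) = Mul(Add(P, P), Pow(Add(P, Add(-4, 0)), -1)) = Mul(Mul(2, P), Pow(Add(P, -4), -1)) = Mul(Mul(2, P), Pow(Add(-4, P), -1)) = Mul(2, P, Pow(Add(-4, P), -1)))
Function('x')(q) = Add(Mul(-1, q), Mul(2, q, Pow(Add(-4, q), -1))) (Function('x')(q) = Add(Mul(2, q, Pow(Add(-4, q), -1)), Mul(-1, q)) = Add(Mul(-1, q), Mul(2, q, Pow(Add(-4, q), -1))))
Mul(-1, Function('x')(Function('z')(-16, 3))) = Mul(-1, Mul(3, Pow(Add(-4, 3), -1), Add(6, Mul(-1, 3)))) = Mul(-1, Mul(3, Pow(-1, -1), Add(6, -3))) = Mul(-1, Mul(3, -1, 3)) = Mul(-1, -9) = 9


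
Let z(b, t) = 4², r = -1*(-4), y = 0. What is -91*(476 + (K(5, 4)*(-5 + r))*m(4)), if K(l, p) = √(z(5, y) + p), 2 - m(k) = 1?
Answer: -43316 + 182*√5 ≈ -42909.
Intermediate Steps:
m(k) = 1 (m(k) = 2 - 1*1 = 2 - 1 = 1)
r = 4
z(b, t) = 16
K(l, p) = √(16 + p)
-91*(476 + (K(5, 4)*(-5 + r))*m(4)) = -91*(476 + (√(16 + 4)*(-5 + 4))*1) = -91*(476 + (√20*(-1))*1) = -91*(476 + ((2*√5)*(-1))*1) = -91*(476 - 2*√5*1) = -91*(476 - 2*√5) = -43316 + 182*√5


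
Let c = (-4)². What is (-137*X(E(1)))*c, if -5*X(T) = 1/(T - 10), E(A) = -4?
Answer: -1096/35 ≈ -31.314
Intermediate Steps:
X(T) = -1/(5*(-10 + T)) (X(T) = -1/(5*(T - 10)) = -1/(5*(-10 + T)))
c = 16
(-137*X(E(1)))*c = -(-137)/(-50 + 5*(-4))*16 = -(-137)/(-50 - 20)*16 = -(-137)/(-70)*16 = -(-137)*(-1)/70*16 = -137*1/70*16 = -137/70*16 = -1096/35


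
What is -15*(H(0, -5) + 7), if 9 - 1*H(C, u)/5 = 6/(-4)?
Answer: -1785/2 ≈ -892.50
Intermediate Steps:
H(C, u) = 105/2 (H(C, u) = 45 - 30/(-4) = 45 - 30*(-1)/4 = 45 - 5*(-3/2) = 45 + 15/2 = 105/2)
-15*(H(0, -5) + 7) = -15*(105/2 + 7) = -15*119/2 = -1785/2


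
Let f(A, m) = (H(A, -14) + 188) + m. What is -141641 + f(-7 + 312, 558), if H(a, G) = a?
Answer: -140590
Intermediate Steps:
f(A, m) = 188 + A + m (f(A, m) = (A + 188) + m = (188 + A) + m = 188 + A + m)
-141641 + f(-7 + 312, 558) = -141641 + (188 + (-7 + 312) + 558) = -141641 + (188 + 305 + 558) = -141641 + 1051 = -140590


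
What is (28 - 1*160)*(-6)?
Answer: 792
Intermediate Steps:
(28 - 1*160)*(-6) = (28 - 160)*(-6) = -132*(-6) = 792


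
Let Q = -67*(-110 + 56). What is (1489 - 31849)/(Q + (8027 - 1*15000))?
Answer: 552/61 ≈ 9.0492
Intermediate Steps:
Q = 3618 (Q = -67*(-54) = 3618)
(1489 - 31849)/(Q + (8027 - 1*15000)) = (1489 - 31849)/(3618 + (8027 - 1*15000)) = -30360/(3618 + (8027 - 15000)) = -30360/(3618 - 6973) = -30360/(-3355) = -30360*(-1/3355) = 552/61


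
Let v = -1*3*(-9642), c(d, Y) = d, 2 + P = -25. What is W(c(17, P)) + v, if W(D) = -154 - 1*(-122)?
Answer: 28894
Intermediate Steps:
P = -27 (P = -2 - 25 = -27)
W(D) = -32 (W(D) = -154 + 122 = -32)
v = 28926 (v = -3*(-9642) = 28926)
W(c(17, P)) + v = -32 + 28926 = 28894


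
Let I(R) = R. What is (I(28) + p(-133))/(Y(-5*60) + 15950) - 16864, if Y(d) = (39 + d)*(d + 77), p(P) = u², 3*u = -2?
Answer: -11254645472/667377 ≈ -16864.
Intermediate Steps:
u = -⅔ (u = (⅓)*(-2) = -⅔ ≈ -0.66667)
p(P) = 4/9 (p(P) = (-⅔)² = 4/9)
Y(d) = (39 + d)*(77 + d)
(I(28) + p(-133))/(Y(-5*60) + 15950) - 16864 = (28 + 4/9)/((3003 + (-5*60)² + 116*(-5*60)) + 15950) - 16864 = 256/(9*((3003 + (-300)² + 116*(-300)) + 15950)) - 16864 = 256/(9*((3003 + 90000 - 34800) + 15950)) - 16864 = 256/(9*(58203 + 15950)) - 16864 = (256/9)/74153 - 16864 = (256/9)*(1/74153) - 16864 = 256/667377 - 16864 = -11254645472/667377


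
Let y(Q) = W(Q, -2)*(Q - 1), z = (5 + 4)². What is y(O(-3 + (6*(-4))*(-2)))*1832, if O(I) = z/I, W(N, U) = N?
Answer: 65952/25 ≈ 2638.1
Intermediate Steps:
z = 81 (z = 9² = 81)
O(I) = 81/I
y(Q) = Q*(-1 + Q) (y(Q) = Q*(Q - 1) = Q*(-1 + Q))
y(O(-3 + (6*(-4))*(-2)))*1832 = ((81/(-3 + (6*(-4))*(-2)))*(-1 + 81/(-3 + (6*(-4))*(-2))))*1832 = ((81/(-3 - 24*(-2)))*(-1 + 81/(-3 - 24*(-2))))*1832 = ((81/(-3 + 48))*(-1 + 81/(-3 + 48)))*1832 = ((81/45)*(-1 + 81/45))*1832 = ((81*(1/45))*(-1 + 81*(1/45)))*1832 = (9*(-1 + 9/5)/5)*1832 = ((9/5)*(⅘))*1832 = (36/25)*1832 = 65952/25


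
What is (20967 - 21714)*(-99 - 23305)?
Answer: 17482788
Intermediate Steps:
(20967 - 21714)*(-99 - 23305) = -747*(-23404) = 17482788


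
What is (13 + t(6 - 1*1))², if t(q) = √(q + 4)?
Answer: 256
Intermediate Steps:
t(q) = √(4 + q)
(13 + t(6 - 1*1))² = (13 + √(4 + (6 - 1*1)))² = (13 + √(4 + (6 - 1)))² = (13 + √(4 + 5))² = (13 + √9)² = (13 + 3)² = 16² = 256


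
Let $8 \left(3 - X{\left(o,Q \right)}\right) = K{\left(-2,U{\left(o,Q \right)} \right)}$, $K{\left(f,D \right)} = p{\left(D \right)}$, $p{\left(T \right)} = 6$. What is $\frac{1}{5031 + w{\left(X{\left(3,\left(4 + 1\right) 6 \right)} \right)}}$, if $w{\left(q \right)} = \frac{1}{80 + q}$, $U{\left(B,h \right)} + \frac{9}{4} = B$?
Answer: $\frac{329}{1655203} \approx 0.00019877$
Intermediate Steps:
$U{\left(B,h \right)} = - \frac{9}{4} + B$
$K{\left(f,D \right)} = 6$
$X{\left(o,Q \right)} = \frac{9}{4}$ ($X{\left(o,Q \right)} = 3 - \frac{3}{4} = \frac{9}{4}$)
$\frac{1}{5031 + w{\left(X{\left(3,\left(4 + 1\right) 6 \right)} \right)}} = \frac{1}{5031 + \frac{1}{80 + \frac{9}{4}}} = \frac{1}{5031 + \frac{1}{\frac{329}{4}}} = \frac{1}{5031 + \frac{4}{329}} = \frac{1}{\frac{1655203}{329}} = \frac{329}{1655203}$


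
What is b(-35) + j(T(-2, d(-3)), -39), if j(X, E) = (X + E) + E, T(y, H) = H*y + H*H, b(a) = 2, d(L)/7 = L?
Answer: 407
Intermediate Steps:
d(L) = 7*L
T(y, H) = H² + H*y (T(y, H) = H*y + H² = H² + H*y)
j(X, E) = X + 2*E (j(X, E) = (E + X) + E = X + 2*E)
b(-35) + j(T(-2, d(-3)), -39) = 2 + ((7*(-3))*(7*(-3) - 2) + 2*(-39)) = 2 + (-21*(-21 - 2) - 78) = 2 + (-21*(-23) - 78) = 2 + (483 - 78) = 2 + 405 = 407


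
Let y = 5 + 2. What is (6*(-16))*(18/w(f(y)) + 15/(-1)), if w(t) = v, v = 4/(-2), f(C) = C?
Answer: 2304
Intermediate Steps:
y = 7
v = -2 (v = 4*(-½) = -2)
w(t) = -2
(6*(-16))*(18/w(f(y)) + 15/(-1)) = (6*(-16))*(18/(-2) + 15/(-1)) = -96*(18*(-½) + 15*(-1)) = -96*(-9 - 15) = -96*(-24) = 2304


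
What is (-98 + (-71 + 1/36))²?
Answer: 37002889/1296 ≈ 28552.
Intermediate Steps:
(-98 + (-71 + 1/36))² = (-98 - 2555/36)² = (-6083/36)² = 37002889/1296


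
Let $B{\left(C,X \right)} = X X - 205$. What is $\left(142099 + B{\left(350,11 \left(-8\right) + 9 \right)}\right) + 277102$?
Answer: $425237$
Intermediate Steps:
$B{\left(C,X \right)} = -205 + X^{2}$ ($B{\left(C,X \right)} = X^{2} - 205 = -205 + X^{2}$)
$\left(142099 + B{\left(350,11 \left(-8\right) + 9 \right)}\right) + 277102 = \left(142099 - \left(205 - \left(11 \left(-8\right) + 9\right)^{2}\right)\right) + 277102 = \left(142099 - \left(205 - \left(-88 + 9\right)^{2}\right)\right) + 277102 = \left(142099 - \left(205 - \left(-79\right)^{2}\right)\right) + 277102 = \left(142099 + \left(-205 + 6241\right)\right) + 277102 = \left(142099 + 6036\right) + 277102 = 148135 + 277102 = 425237$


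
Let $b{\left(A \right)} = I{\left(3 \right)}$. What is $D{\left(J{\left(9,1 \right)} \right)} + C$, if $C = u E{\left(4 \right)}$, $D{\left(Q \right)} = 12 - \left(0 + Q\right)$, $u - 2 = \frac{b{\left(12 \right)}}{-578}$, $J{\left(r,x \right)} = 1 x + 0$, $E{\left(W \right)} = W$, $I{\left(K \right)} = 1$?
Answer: $\frac{5489}{289} \approx 18.993$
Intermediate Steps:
$b{\left(A \right)} = 1$
$J{\left(r,x \right)} = x$ ($J{\left(r,x \right)} = x + 0 = x$)
$u = \frac{1155}{578}$ ($u = 2 + 1 \frac{1}{-578} = 2 + 1 \left(- \frac{1}{578}\right) = 2 - \frac{1}{578} = \frac{1155}{578} \approx 1.9983$)
$D{\left(Q \right)} = 12 - Q$
$C = \frac{2310}{289}$ ($C = \frac{1155}{578} \cdot 4 = \frac{2310}{289} \approx 7.9931$)
$D{\left(J{\left(9,1 \right)} \right)} + C = \left(12 - 1\right) + \frac{2310}{289} = 11 + \frac{2310}{289} = \frac{5489}{289}$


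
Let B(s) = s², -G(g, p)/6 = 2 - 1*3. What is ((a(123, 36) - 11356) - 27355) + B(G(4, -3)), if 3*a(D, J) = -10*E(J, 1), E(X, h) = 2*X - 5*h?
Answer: -116695/3 ≈ -38898.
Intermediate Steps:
E(X, h) = -5*h + 2*X
a(D, J) = 50/3 - 20*J/3 (a(D, J) = (-10*(-5*1 + 2*J))/3 = (-10*(-5 + 2*J))/3 = (50 - 20*J)/3 = 50/3 - 20*J/3)
G(g, p) = 6 (G(g, p) = -6*(2 - 1*3) = -6*(2 - 3) = -6*(-1) = 6)
((a(123, 36) - 11356) - 27355) + B(G(4, -3)) = (((50/3 - 20/3*36) - 11356) - 27355) + 6² = (((50/3 - 240) - 11356) - 27355) + 36 = ((-670/3 - 11356) - 27355) + 36 = (-34738/3 - 27355) + 36 = -116803/3 + 36 = -116695/3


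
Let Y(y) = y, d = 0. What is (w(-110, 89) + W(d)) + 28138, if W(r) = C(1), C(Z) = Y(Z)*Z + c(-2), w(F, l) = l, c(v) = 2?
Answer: 28230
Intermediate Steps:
C(Z) = 2 + Z² (C(Z) = Z*Z + 2 = Z² + 2 = 2 + Z²)
W(r) = 3 (W(r) = 2 + 1² = 2 + 1 = 3)
(w(-110, 89) + W(d)) + 28138 = (89 + 3) + 28138 = 92 + 28138 = 28230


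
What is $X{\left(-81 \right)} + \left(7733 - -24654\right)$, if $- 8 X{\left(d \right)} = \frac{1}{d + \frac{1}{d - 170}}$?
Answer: $\frac{5267940123}{162656} \approx 32387.0$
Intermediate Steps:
$X{\left(d \right)} = - \frac{1}{8 \left(d + \frac{1}{-170 + d}\right)}$ ($X{\left(d \right)} = - \frac{1}{8 \left(d + \frac{1}{d - 170}\right)} = - \frac{1}{8 \left(d + \frac{1}{-170 + d}\right)}$)
$X{\left(-81 \right)} + \left(7733 - -24654\right) = \frac{170 - -81}{8 \left(1 + \left(-81\right)^{2} - -13770\right)} + \left(7733 - -24654\right) = \frac{170 + 81}{8 \left(1 + 6561 + 13770\right)} + \left(7733 + 24654\right) = \frac{1}{8} \cdot \frac{1}{20332} \cdot 251 + 32387 = \frac{251}{162656} + 32387 = \frac{5267940123}{162656}$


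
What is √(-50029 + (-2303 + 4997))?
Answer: I*√47335 ≈ 217.57*I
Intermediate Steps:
√(-50029 + (-2303 + 4997)) = √(-50029 + 2694) = √(-47335) = I*√47335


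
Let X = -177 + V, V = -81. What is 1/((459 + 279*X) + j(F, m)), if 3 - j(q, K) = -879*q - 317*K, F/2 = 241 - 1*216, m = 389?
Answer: 1/95743 ≈ 1.0445e-5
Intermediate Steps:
X = -258 (X = -177 - 81 = -258)
F = 50 (F = 2*(241 - 1*216) = 2*(241 - 216) = 2*25 = 50)
j(q, K) = 3 + 317*K + 879*q (j(q, K) = 3 - (-879*q - 317*K) = 3 + (317*K + 879*q) = 3 + 317*K + 879*q)
1/((459 + 279*X) + j(F, m)) = 1/((459 + 279*(-258)) + (3 + 317*389 + 879*50)) = 1/((459 - 71982) + (3 + 123313 + 43950)) = 1/(-71523 + 167266) = 1/95743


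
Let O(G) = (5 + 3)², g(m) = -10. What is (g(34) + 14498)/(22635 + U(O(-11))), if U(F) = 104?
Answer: 14488/22739 ≈ 0.63714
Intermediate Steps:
O(G) = 64 (O(G) = 8² = 64)
(g(34) + 14498)/(22635 + U(O(-11))) = (-10 + 14498)/(22635 + 104) = 14488/22739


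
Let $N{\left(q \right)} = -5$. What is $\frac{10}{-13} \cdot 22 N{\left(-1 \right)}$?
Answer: $\frac{1100}{13} \approx 84.615$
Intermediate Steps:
$\frac{10}{-13} \cdot 22 N{\left(-1 \right)} = \frac{10}{-13} \cdot 22 \left(-5\right) = 10 \left(- \frac{1}{13}\right) 22 \left(-5\right) = \left(- \frac{10}{13}\right) 22 \left(-5\right) = \left(- \frac{220}{13}\right) \left(-5\right) = \frac{1100}{13}$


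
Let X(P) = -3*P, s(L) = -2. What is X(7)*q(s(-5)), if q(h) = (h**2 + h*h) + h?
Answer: -126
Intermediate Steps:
q(h) = h + 2*h**2 (q(h) = (h**2 + h**2) + h = 2*h**2 + h = h + 2*h**2)
X(7)*q(s(-5)) = (-3*7)*(-2*(1 + 2*(-2))) = -(-42)*(1 - 4) = -(-42)*(-3) = -21*6 = -126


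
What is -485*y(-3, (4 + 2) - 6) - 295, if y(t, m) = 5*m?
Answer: -295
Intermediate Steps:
-485*y(-3, (4 + 2) - 6) - 295 = -2425*((4 + 2) - 6) - 295 = -2425*(6 - 6) - 295 = -2425*0 - 295 = -485*0 - 295 = 0 - 295 = -295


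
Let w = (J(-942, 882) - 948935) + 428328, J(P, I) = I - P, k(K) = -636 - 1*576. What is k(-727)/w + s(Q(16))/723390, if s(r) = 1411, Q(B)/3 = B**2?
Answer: 1608751493/375282434370 ≈ 0.0042868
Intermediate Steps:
Q(B) = 3*B**2
k(K) = -1212 (k(K) = -636 - 576 = -1212)
w = -518783 (w = ((882 - 1*(-942)) - 948935) + 428328 = ((882 + 942) - 948935) + 428328 = (1824 - 948935) + 428328 = -947111 + 428328 = -518783)
k(-727)/w + s(Q(16))/723390 = -1212/(-518783) + 1411/723390 = -1212*(-1/518783) + 1411*(1/723390) = 1212/518783 + 1411/723390 = 1608751493/375282434370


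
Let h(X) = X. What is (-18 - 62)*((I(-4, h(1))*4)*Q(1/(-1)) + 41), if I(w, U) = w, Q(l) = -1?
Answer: -4560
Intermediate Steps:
(-18 - 62)*((I(-4, h(1))*4)*Q(1/(-1)) + 41) = (-18 - 62)*(-4*4*(-1) + 41) = -80*(-16*(-1) + 41) = -80*(16 + 41) = -80*57 = -4560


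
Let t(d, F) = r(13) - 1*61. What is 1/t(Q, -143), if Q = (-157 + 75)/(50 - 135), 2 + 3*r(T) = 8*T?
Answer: -1/27 ≈ -0.037037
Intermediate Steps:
r(T) = -2/3 + 8*T/3 (r(T) = -2/3 + (8*T)/3 = -2/3 + 8*T/3)
Q = 82/85 (Q = -82/(-85) = -82*(-1/85) = 82/85 ≈ 0.96471)
t(d, F) = -27 (t(d, F) = (-2/3 + (8/3)*13) - 1*61 = (-2/3 + 104/3) - 61 = 34 - 61 = -27)
1/t(Q, -143) = 1/(-27) = -1/27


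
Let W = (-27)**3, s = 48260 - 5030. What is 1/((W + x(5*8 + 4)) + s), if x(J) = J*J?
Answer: 1/25483 ≈ 3.9242e-5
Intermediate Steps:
s = 43230
x(J) = J**2
W = -19683
1/((W + x(5*8 + 4)) + s) = 1/((-19683 + (5*8 + 4)**2) + 43230) = 1/((-19683 + (40 + 4)**2) + 43230) = 1/((-19683 + 44**2) + 43230) = 1/((-19683 + 1936) + 43230) = 1/(-17747 + 43230) = 1/25483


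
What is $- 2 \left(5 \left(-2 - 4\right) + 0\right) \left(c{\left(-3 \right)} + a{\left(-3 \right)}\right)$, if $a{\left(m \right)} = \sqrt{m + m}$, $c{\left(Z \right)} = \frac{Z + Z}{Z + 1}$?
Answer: $180 + 60 i \sqrt{6} \approx 180.0 + 146.97 i$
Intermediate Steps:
$c{\left(Z \right)} = \frac{2 Z}{1 + Z}$
$a{\left(m \right)} = \sqrt{2} \sqrt{m}$ ($a{\left(m \right)} = \sqrt{2 m} = \sqrt{2} \sqrt{m}$)
$- 2 \left(5 \left(-2 - 4\right) + 0\right) \left(c{\left(-3 \right)} + a{\left(-3 \right)}\right) = - 2 \left(5 \left(-2 - 4\right) + 0\right) \left(2 \left(-3\right) \frac{1}{1 - 3} + \sqrt{2} \sqrt{-3}\right) = - 2 \left(5 \left(-6\right) + 0\right) \left(2 \left(-3\right) \frac{1}{-2} + \sqrt{2} i \sqrt{3}\right) = - 2 \left(-30 + 0\right) \left(2 \left(-3\right) \left(- \frac{1}{2}\right) + i \sqrt{6}\right) = \left(-2\right) \left(-30\right) \left(3 + i \sqrt{6}\right) = 60 \left(3 + i \sqrt{6}\right) = 180 + 60 i \sqrt{6}$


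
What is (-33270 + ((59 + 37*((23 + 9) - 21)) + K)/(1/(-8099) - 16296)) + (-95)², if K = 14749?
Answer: -640001993202/26396261 ≈ -24246.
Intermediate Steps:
(-33270 + ((59 + 37*((23 + 9) - 21)) + K)/(1/(-8099) - 16296)) + (-95)² = (-33270 + ((59 + 37*((23 + 9) - 21)) + 14749)/(1/(-8099) - 16296)) + (-95)² = (-33270 + ((59 + 37*(32 - 21)) + 14749)/(-1/8099 - 16296)) + 9025 = (-33270 + ((59 + 37*11) + 14749)/(-131981305/8099)) + 9025 = (-33270 + ((59 + 407) + 14749)*(-8099/131981305)) + 9025 = (-33270 + (466 + 14749)*(-8099/131981305)) + 9025 = (-33270 + 15215*(-8099/131981305)) + 9025 = (-33270 - 24645257/26396261) + 9025 = -878228248727/26396261 + 9025 = -640001993202/26396261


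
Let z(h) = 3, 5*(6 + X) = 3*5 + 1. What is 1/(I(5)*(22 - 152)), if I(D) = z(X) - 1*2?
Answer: -1/130 ≈ -0.0076923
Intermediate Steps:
X = -14/5 (X = -6 + (3*5 + 1)/5 = -6 + (15 + 1)/5 = -6 + (1/5)*16 = -6 + 16/5 = -14/5 ≈ -2.8000)
I(D) = 1 (I(D) = 3 - 1*2 = 3 - 2 = 1)
1/(I(5)*(22 - 152)) = 1/(1*(22 - 152)) = 1/(1*(-130)) = 1/(-130) = -1/130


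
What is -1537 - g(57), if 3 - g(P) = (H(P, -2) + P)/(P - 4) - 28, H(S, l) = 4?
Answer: -83043/53 ≈ -1566.8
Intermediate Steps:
g(P) = 31 - (4 + P)/(-4 + P) (g(P) = 3 - ((4 + P)/(P - 4) - 28) = 3 - ((4 + P)/(-4 + P) - 28) = 3 - (-28 + (4 + P)/(-4 + P)) = 3 + (28 - (4 + P)/(-4 + P)) = 31 - (4 + P)/(-4 + P))
-1537 - g(57) = -1537 - 2*(-64 + 15*57)/(-4 + 57) = -1537 - 2*(-64 + 855)/53 = -1537 - 2*791/53 = -1537 - 1*1582/53 = -1537 - 1582/53 = -83043/53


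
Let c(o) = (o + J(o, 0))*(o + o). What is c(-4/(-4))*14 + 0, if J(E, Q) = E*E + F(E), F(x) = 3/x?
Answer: 140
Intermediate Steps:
J(E, Q) = E² + 3/E (J(E, Q) = E*E + 3/E = E² + 3/E)
c(o) = 2*o*(o + (3 + o³)/o) (c(o) = (o + (3 + o³)/o)*(o + o) = (o + (3 + o³)/o)*(2*o) = 2*o*(o + (3 + o³)/o))
c(-4/(-4))*14 + 0 = (6 + 2*(-4/(-4))² + 2*(-4/(-4))³)*14 + 0 = (6 + 2*(-4*(-¼))² + 2*(-4*(-¼))³)*14 + 0 = (6 + 2*1² + 2*1³)*14 + 0 = (6 + 2*1 + 2*1)*14 + 0 = (6 + 2 + 2)*14 + 0 = 10*14 + 0 = 140 + 0 = 140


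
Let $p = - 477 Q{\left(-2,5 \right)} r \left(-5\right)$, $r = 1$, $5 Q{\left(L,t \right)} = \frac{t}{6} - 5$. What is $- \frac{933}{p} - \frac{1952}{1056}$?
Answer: $- \frac{60299}{43725} \approx -1.3791$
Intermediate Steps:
$Q{\left(L,t \right)} = -1 + \frac{t}{30}$ ($Q{\left(L,t \right)} = \frac{\frac{t}{6} - 5}{5} = \frac{-5 + \frac{t}{6}}{5} = -1 + \frac{t}{30}$)
$p = - \frac{3975}{2}$ ($p = - 477 \left(-1 + \frac{1}{30} \cdot 5\right) 1 \left(-5\right) = - 477 \left(-1 + \frac{1}{6}\right) 1 \left(-5\right) = - 477 \left(- \frac{5}{6}\right) 1 \left(-5\right) = - 477 \left(\left(- \frac{5}{6}\right) \left(-5\right)\right) = \left(-477\right) \frac{25}{6} = - \frac{3975}{2} \approx -1987.5$)
$- \frac{933}{p} - \frac{1952}{1056} = - \frac{933}{- \frac{3975}{2}} - \frac{1952}{1056} = \left(-933\right) \left(- \frac{2}{3975}\right) - \frac{61}{33} = \frac{622}{1325} - \frac{61}{33} = - \frac{60299}{43725}$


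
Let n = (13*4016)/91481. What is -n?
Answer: -4016/7037 ≈ -0.57070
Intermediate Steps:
n = 4016/7037 (n = 52208*(1/91481) = 4016/7037 ≈ 0.57070)
-n = -1*4016/7037 = -4016/7037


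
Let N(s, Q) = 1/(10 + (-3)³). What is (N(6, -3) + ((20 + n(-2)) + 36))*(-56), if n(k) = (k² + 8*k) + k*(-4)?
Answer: -49448/17 ≈ -2908.7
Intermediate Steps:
n(k) = k² + 4*k (n(k) = (k² + 8*k) - 4*k = k² + 4*k)
N(s, Q) = -1/17 (N(s, Q) = 1/(10 - 27) = 1/(-17) = -1/17)
(N(6, -3) + ((20 + n(-2)) + 36))*(-56) = (-1/17 + ((20 - 2*(4 - 2)) + 36))*(-56) = (-1/17 + ((20 - 2*2) + 36))*(-56) = (-1/17 + ((20 - 4) + 36))*(-56) = (-1/17 + (16 + 36))*(-56) = (-1/17 + 52)*(-56) = (883/17)*(-56) = -49448/17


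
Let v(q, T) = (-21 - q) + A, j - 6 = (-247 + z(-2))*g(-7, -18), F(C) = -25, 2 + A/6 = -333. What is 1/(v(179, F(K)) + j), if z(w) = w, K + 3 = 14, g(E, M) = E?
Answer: -1/461 ≈ -0.0021692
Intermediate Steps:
A = -2010 (A = -12 + 6*(-333) = -12 - 1998 = -2010)
K = 11 (K = -3 + 14 = 11)
j = 1749 (j = 6 + (-247 - 2)*(-7) = 6 - 249*(-7) = 6 + 1743 = 1749)
v(q, T) = -2031 - q (v(q, T) = (-21 - q) - 2010 = -2031 - q)
1/(v(179, F(K)) + j) = 1/((-2031 - 1*179) + 1749) = 1/((-2031 - 179) + 1749) = 1/(-2210 + 1749) = 1/(-461) = -1/461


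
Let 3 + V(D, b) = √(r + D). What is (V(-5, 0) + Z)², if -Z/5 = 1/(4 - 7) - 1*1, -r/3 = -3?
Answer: 289/9 ≈ 32.111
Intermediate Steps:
r = 9 (r = -3*(-3) = 9)
V(D, b) = -3 + √(9 + D)
Z = 20/3 (Z = -5*(1/(4 - 7) - 1*1) = -5*(1/(-3) - 1) = -5*(-⅓ - 1) = -5*(-4/3) = 20/3 ≈ 6.6667)
(V(-5, 0) + Z)² = ((-3 + √(9 - 5)) + 20/3)² = ((-3 + √4) + 20/3)² = ((-3 + 2) + 20/3)² = (-1 + 20/3)² = (17/3)² = 289/9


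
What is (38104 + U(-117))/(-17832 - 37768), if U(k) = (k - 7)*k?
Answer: -13153/13900 ≈ -0.94626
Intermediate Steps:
U(k) = k*(-7 + k) (U(k) = (-7 + k)*k = k*(-7 + k))
(38104 + U(-117))/(-17832 - 37768) = (38104 - 117*(-7 - 117))/(-17832 - 37768) = (38104 - 117*(-124))/(-55600) = (38104 + 14508)*(-1/55600) = 52612*(-1/55600) = -13153/13900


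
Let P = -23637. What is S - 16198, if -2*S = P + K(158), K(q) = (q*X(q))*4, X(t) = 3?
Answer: -10655/2 ≈ -5327.5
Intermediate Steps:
K(q) = 12*q (K(q) = (q*3)*4 = (3*q)*4 = 12*q)
S = 21741/2 (S = -(-23637 + 12*158)/2 = -(-23637 + 1896)/2 = -½*(-21741) = 21741/2 ≈ 10871.)
S - 16198 = 21741/2 - 16198 = -10655/2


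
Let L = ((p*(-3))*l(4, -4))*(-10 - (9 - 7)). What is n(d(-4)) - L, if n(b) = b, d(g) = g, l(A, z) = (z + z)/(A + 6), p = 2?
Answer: 268/5 ≈ 53.600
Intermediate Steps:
l(A, z) = 2*z/(6 + A) (l(A, z) = (2*z)/(6 + A) = 2*z/(6 + A))
L = -288/5 (L = ((2*(-3))*(2*(-4)/(6 + 4)))*(-10 - (9 - 7)) = (-12*(-4)/10)*(-10 - 1*2) = (-12*(-4)/10)*(-10 - 2) = -6*(-⅘)*(-12) = (24/5)*(-12) = -288/5 ≈ -57.600)
n(d(-4)) - L = -4 - 1*(-288/5) = -4 + 288/5 = 268/5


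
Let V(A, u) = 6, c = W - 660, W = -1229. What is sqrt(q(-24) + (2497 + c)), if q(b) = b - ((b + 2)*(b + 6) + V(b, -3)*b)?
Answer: 2*sqrt(83) ≈ 18.221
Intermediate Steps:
c = -1889 (c = -1229 - 660 = -1889)
q(b) = -5*b - (2 + b)*(6 + b) (q(b) = b - ((b + 2)*(b + 6) + 6*b) = b - ((2 + b)*(6 + b) + 6*b) = b - (6*b + (2 + b)*(6 + b)) = b + (-6*b - (2 + b)*(6 + b)) = -5*b - (2 + b)*(6 + b))
sqrt(q(-24) + (2497 + c)) = sqrt((-12 - 1*(-24)**2 - 13*(-24)) + (2497 - 1889)) = sqrt((-12 - 1*576 + 312) + 608) = sqrt((-12 - 576 + 312) + 608) = sqrt(-276 + 608) = sqrt(332) = 2*sqrt(83)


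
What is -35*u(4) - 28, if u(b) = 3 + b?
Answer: -273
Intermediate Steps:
-35*u(4) - 28 = -35*(3 + 4) - 28 = -35*7 - 28 = -245 - 28 = -273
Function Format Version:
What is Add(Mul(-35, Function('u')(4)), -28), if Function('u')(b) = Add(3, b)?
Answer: -273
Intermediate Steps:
Add(Mul(-35, Function('u')(4)), -28) = Add(Mul(-35, Add(3, 4)), -28) = Add(Mul(-35, 7), -28) = Add(-245, -28) = -273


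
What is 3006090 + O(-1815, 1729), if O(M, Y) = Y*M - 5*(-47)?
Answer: -131810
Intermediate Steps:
O(M, Y) = 235 + M*Y (O(M, Y) = M*Y + 235 = 235 + M*Y)
3006090 + O(-1815, 1729) = 3006090 + (235 - 1815*1729) = 3006090 + (235 - 3138135) = 3006090 - 3137900 = -131810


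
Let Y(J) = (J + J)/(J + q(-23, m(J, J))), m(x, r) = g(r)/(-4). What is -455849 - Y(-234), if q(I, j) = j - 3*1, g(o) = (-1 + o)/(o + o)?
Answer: -202351791347/443899 ≈ -4.5585e+5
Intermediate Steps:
g(o) = (-1 + o)/(2*o) (g(o) = (-1 + o)/((2*o)) = (-1 + o)*(1/(2*o)) = (-1 + o)/(2*o))
m(x, r) = -(-1 + r)/(8*r) (m(x, r) = ((-1 + r)/(2*r))/(-4) = ((-1 + r)/(2*r))*(-1/4) = -(-1 + r)/(8*r))
q(I, j) = -3 + j (q(I, j) = j - 3 = -3 + j)
Y(J) = 2*J/(-3 + J + (1 - J)/(8*J)) (Y(J) = (J + J)/(J + (-3 + (1 - J)/(8*J))) = (2*J)/(-3 + J + (1 - J)/(8*J)) = 2*J/(-3 + J + (1 - J)/(8*J)))
-455849 - Y(-234) = -455849 - 16*(-234)**2/(1 - 25*(-234) + 8*(-234)**2) = -455849 - 16*54756/(1 + 5850 + 8*54756) = -455849 - 16*54756/(1 + 5850 + 438048) = -455849 - 16*54756/443899 = -455849 - 1*876096/443899 = -455849 - 876096/443899 = -202351791347/443899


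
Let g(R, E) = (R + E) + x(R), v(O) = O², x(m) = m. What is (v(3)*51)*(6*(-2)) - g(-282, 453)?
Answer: -5397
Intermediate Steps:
g(R, E) = E + 2*R (g(R, E) = (R + E) + R = (E + R) + R = E + 2*R)
(v(3)*51)*(6*(-2)) - g(-282, 453) = (3²*51)*(6*(-2)) - (453 + 2*(-282)) = (9*51)*(-12) - (453 - 564) = 459*(-12) - 1*(-111) = -5508 + 111 = -5397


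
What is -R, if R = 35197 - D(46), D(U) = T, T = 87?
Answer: -35110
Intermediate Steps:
D(U) = 87
R = 35110 (R = 35197 - 1*87 = 35197 - 87 = 35110)
-R = -1*35110 = -35110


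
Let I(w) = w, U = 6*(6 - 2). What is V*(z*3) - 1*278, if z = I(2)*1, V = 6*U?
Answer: 586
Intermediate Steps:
U = 24 (U = 6*4 = 24)
V = 144 (V = 6*24 = 144)
z = 2 (z = 2*1 = 2)
V*(z*3) - 1*278 = 144*(2*3) - 1*278 = 144*6 - 278 = 864 - 278 = 586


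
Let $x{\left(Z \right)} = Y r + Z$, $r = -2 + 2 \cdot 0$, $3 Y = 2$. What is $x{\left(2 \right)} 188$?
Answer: $\frac{376}{3} \approx 125.33$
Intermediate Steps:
$Y = \frac{2}{3}$ ($Y = \frac{1}{3} \cdot 2 = \frac{2}{3} \approx 0.66667$)
$r = -2$ ($r = -2 + 0 = -2$)
$x{\left(Z \right)} = - \frac{4}{3} + Z$ ($x{\left(Z \right)} = \frac{2}{3} \left(-2\right) + Z = - \frac{4}{3} + Z$)
$x{\left(2 \right)} 188 = \left(- \frac{4}{3} + 2\right) 188 = \frac{2}{3} \cdot 188 = \frac{376}{3}$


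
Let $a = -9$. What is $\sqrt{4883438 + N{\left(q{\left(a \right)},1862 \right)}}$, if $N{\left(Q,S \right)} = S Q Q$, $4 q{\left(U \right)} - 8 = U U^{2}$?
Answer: $\frac{35 \sqrt{853942}}{4} \approx 8085.8$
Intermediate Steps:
$q{\left(U \right)} = 2 + \frac{U^{3}}{4}$ ($q{\left(U \right)} = 2 + \frac{U U^{2}}{4} = 2 + \frac{U^{3}}{4}$)
$N{\left(Q,S \right)} = S Q^{2}$ ($N{\left(Q,S \right)} = Q S Q = S Q^{2}$)
$\sqrt{4883438 + N{\left(q{\left(a \right)},1862 \right)}} = \sqrt{4883438 + 1862 \left(2 + \frac{\left(-9\right)^{3}}{4}\right)^{2}} = \sqrt{4883438 + 1862 \left(2 + \frac{1}{4} \left(-729\right)\right)^{2}} = \sqrt{4883438 + 1862 \left(2 - \frac{729}{4}\right)^{2}} = \sqrt{4883438 + 1862 \left(- \frac{721}{4}\right)^{2}} = \sqrt{4883438 + 1862 \cdot \frac{519841}{16}} = \sqrt{4883438 + \frac{483971971}{8}} = \sqrt{\frac{523039475}{8}} = \frac{35 \sqrt{853942}}{4}$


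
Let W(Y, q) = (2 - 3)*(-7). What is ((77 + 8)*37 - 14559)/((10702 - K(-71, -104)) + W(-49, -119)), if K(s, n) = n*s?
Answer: -11414/3325 ≈ -3.4328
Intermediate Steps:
W(Y, q) = 7 (W(Y, q) = -1*(-7) = 7)
((77 + 8)*37 - 14559)/((10702 - K(-71, -104)) + W(-49, -119)) = ((77 + 8)*37 - 14559)/((10702 - (-104)*(-71)) + 7) = (85*37 - 14559)/((10702 - 1*7384) + 7) = (3145 - 14559)/((10702 - 7384) + 7) = -11414/(3318 + 7) = -11414/3325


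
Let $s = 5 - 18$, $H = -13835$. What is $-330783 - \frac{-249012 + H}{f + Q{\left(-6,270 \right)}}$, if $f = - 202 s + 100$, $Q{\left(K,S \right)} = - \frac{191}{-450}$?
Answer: $- \frac{405716404503}{1226891} \approx -3.3069 \cdot 10^{5}$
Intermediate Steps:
$Q{\left(K,S \right)} = \frac{191}{450}$ ($Q{\left(K,S \right)} = \left(-191\right) \left(- \frac{1}{450}\right) = \frac{191}{450}$)
$s = -13$ ($s = 5 - 18 = -13$)
$f = 2726$ ($f = \left(-202\right) \left(-13\right) + 100 = 2626 + 100 = 2726$)
$-330783 - \frac{-249012 + H}{f + Q{\left(-6,270 \right)}} = -330783 - \frac{-249012 - 13835}{2726 + \frac{191}{450}} = -330783 - - \frac{262847}{\frac{1226891}{450}} = -330783 - \left(-262847\right) \frac{450}{1226891} = -330783 - - \frac{118281150}{1226891} = -330783 + \frac{118281150}{1226891} = - \frac{405716404503}{1226891}$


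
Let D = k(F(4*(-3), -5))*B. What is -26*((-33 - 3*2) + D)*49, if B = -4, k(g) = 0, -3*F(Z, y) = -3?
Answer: 49686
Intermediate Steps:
F(Z, y) = 1 (F(Z, y) = -⅓*(-3) = 1)
D = 0 (D = 0*(-4) = 0)
-26*((-33 - 3*2) + D)*49 = -26*((-33 - 3*2) + 0)*49 = -26*((-33 - 6) + 0)*49 = -26*(-39 + 0)*49 = -26*(-39)*49 = 1014*49 = 49686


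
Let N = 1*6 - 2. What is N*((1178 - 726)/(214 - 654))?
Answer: -226/55 ≈ -4.1091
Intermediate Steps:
N = 4 (N = 6 - 2 = 4)
N*((1178 - 726)/(214 - 654)) = 4*((1178 - 726)/(214 - 654)) = 4*(452/(-440)) = 4*(452*(-1/440)) = 4*(-113/110) = -226/55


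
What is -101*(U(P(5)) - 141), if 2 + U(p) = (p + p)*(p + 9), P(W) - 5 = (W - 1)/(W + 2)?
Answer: -95849/49 ≈ -1956.1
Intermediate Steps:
P(W) = 5 + (-1 + W)/(2 + W) (P(W) = 5 + (W - 1)/(W + 2) = 5 + (-1 + W)/(2 + W))
U(p) = -2 + 2*p*(9 + p) (U(p) = -2 + (p + p)*(p + 9) = -2 + (2*p)*(9 + p) = -2 + 2*p*(9 + p))
-101*(U(P(5)) - 141) = -101*((-2 + 2*(3*(3 + 2*5)/(2 + 5))² + 18*(3*(3 + 2*5)/(2 + 5))) - 141) = -101*((-2 + 2*(3*(3 + 10)/7)² + 18*(3*(3 + 10)/7)) - 141) = -101*((-2 + 2*(3*(⅐)*13)² + 18*(3*(⅐)*13)) - 141) = -101*((-2 + 2*(39/7)² + 18*(39/7)) - 141) = -101*((-2 + 2*(1521/49) + 702/7) - 141) = -101*((-2 + 3042/49 + 702/7) - 141) = -101*(7858/49 - 141) = -101*949/49 = -95849/49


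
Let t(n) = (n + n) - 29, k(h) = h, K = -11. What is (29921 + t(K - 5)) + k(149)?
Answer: 30009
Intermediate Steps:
t(n) = -29 + 2*n (t(n) = 2*n - 29 = -29 + 2*n)
(29921 + t(K - 5)) + k(149) = (29921 + (-29 + 2*(-11 - 5))) + 149 = (29921 + (-29 + 2*(-16))) + 149 = (29921 + (-29 - 32)) + 149 = (29921 - 61) + 149 = 29860 + 149 = 30009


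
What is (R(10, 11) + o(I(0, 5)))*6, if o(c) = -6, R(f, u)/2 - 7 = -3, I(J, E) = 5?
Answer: 12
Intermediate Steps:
R(f, u) = 8 (R(f, u) = 14 + 2*(-3) = 14 - 6 = 8)
(R(10, 11) + o(I(0, 5)))*6 = (8 - 6)*6 = 2*6 = 12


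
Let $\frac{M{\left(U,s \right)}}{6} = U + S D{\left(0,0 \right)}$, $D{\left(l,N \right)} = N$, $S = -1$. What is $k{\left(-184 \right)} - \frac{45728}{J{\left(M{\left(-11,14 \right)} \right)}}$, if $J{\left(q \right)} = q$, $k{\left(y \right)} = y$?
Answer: $\frac{16792}{33} \approx 508.85$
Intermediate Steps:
$M{\left(U,s \right)} = 6 U$ ($M{\left(U,s \right)} = 6 \left(U - 0\right) = 6 \left(U + 0\right) = 6 U$)
$k{\left(-184 \right)} - \frac{45728}{J{\left(M{\left(-11,14 \right)} \right)}} = -184 - \frac{45728}{6 \left(-11\right)} = -184 - \frac{45728}{-66} = -184 - 45728 \left(- \frac{1}{66}\right) = -184 - - \frac{22864}{33} = -184 + \frac{22864}{33} = \frac{16792}{33}$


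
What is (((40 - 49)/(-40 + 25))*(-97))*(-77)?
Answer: 22407/5 ≈ 4481.4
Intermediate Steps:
(((40 - 49)/(-40 + 25))*(-97))*(-77) = (-9/(-15)*(-97))*(-77) = (-9*(-1/15)*(-97))*(-77) = ((⅗)*(-97))*(-77) = -291/5*(-77) = 22407/5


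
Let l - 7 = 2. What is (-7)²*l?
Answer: 441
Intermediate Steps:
l = 9 (l = 7 + 2 = 9)
(-7)²*l = (-7)²*9 = 49*9 = 441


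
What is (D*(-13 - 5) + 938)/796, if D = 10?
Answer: 379/398 ≈ 0.95226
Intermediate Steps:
(D*(-13 - 5) + 938)/796 = (10*(-13 - 5) + 938)/796 = (10*(-18) + 938)/796 = (-180 + 938)/796 = (1/796)*758 = 379/398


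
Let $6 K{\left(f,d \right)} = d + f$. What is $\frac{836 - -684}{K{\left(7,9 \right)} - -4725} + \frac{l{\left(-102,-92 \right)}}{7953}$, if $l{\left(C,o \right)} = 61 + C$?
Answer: $\frac{35684177}{112797399} \approx 0.31636$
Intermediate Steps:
$K{\left(f,d \right)} = \frac{d}{6} + \frac{f}{6}$ ($K{\left(f,d \right)} = \frac{d + f}{6} = \frac{d}{6} + \frac{f}{6}$)
$\frac{836 - -684}{K{\left(7,9 \right)} - -4725} + \frac{l{\left(-102,-92 \right)}}{7953} = \frac{836 - -684}{\left(\frac{1}{6} \cdot 9 + \frac{1}{6} \cdot 7\right) - -4725} + \frac{61 - 102}{7953} = \frac{836 + 684}{\left(\frac{3}{2} + \frac{7}{6}\right) + 4725} - \frac{41}{7953} = \frac{1520}{\frac{8}{3} + 4725} - \frac{41}{7953} = \frac{1520}{\frac{14183}{3}} - \frac{41}{7953} = 1520 \cdot \frac{3}{14183} - \frac{41}{7953} = \frac{4560}{14183} - \frac{41}{7953} = \frac{35684177}{112797399}$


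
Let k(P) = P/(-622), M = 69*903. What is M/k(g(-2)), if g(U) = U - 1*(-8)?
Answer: -6459159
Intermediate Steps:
g(U) = 8 + U (g(U) = U + 8 = 8 + U)
M = 62307
k(P) = -P/622 (k(P) = P*(-1/622) = -P/622)
M/k(g(-2)) = 62307/((-(8 - 2)/622)) = 62307/((-1/622*6)) = 62307/(-3/311) = 62307*(-311/3) = -6459159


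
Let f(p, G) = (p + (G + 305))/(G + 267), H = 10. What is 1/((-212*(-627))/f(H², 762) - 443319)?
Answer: -389/126858159 ≈ -3.0664e-6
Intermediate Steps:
f(p, G) = (305 + G + p)/(267 + G) (f(p, G) = (p + (305 + G))/(267 + G) = (305 + G + p)/(267 + G))
1/((-212*(-627))/f(H², 762) - 443319) = 1/((-212*(-627))/(((305 + 762 + 10²)/(267 + 762))) - 443319) = 1/(132924/(((305 + 762 + 100)/1029)) - 443319) = 1/(132924/(((1/1029)*1167)) - 443319) = 1/(132924/(389/343) - 443319) = 1/(132924*(343/389) - 443319) = 1/(45592932/389 - 443319) = 1/(-126858159/389) = -389/126858159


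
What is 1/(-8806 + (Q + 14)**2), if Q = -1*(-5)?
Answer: -1/8445 ≈ -0.00011841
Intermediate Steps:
Q = 5
1/(-8806 + (Q + 14)**2) = 1/(-8806 + (5 + 14)**2) = 1/(-8806 + 19**2) = 1/(-8806 + 361) = 1/(-8445) = -1/8445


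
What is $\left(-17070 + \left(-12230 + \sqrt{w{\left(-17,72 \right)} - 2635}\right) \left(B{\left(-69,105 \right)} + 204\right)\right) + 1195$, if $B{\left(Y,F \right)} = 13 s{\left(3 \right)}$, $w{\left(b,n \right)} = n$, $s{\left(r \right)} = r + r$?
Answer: $-3464735 + 282 i \sqrt{2563} \approx -3.4647 \cdot 10^{6} + 14277.0 i$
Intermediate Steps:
$s{\left(r \right)} = 2 r$
$B{\left(Y,F \right)} = 78$ ($B{\left(Y,F \right)} = 13 \cdot 2 \cdot 3 = 13 \cdot 6 = 78$)
$\left(-17070 + \left(-12230 + \sqrt{w{\left(-17,72 \right)} - 2635}\right) \left(B{\left(-69,105 \right)} + 204\right)\right) + 1195 = \left(-17070 + \left(-12230 + \sqrt{72 - 2635}\right) \left(78 + 204\right)\right) + 1195 = \left(-17070 + \left(-12230 + \sqrt{-2563}\right) 282\right) + 1195 = \left(-17070 + \left(-12230 + i \sqrt{2563}\right) 282\right) + 1195 = \left(-17070 - \left(3448860 - 282 i \sqrt{2563}\right)\right) + 1195 = \left(-3465930 + 282 i \sqrt{2563}\right) + 1195 = -3464735 + 282 i \sqrt{2563}$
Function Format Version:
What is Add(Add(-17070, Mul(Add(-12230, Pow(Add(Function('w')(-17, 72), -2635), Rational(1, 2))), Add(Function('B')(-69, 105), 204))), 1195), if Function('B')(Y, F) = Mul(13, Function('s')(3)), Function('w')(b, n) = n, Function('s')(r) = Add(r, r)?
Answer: Add(-3464735, Mul(282, I, Pow(2563, Rational(1, 2)))) ≈ Add(-3.4647e+6, Mul(14277., I))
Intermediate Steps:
Function('s')(r) = Mul(2, r)
Function('B')(Y, F) = 78 (Function('B')(Y, F) = Mul(13, Mul(2, 3)) = Mul(13, 6) = 78)
Add(Add(-17070, Mul(Add(-12230, Pow(Add(Function('w')(-17, 72), -2635), Rational(1, 2))), Add(Function('B')(-69, 105), 204))), 1195) = Add(Add(-17070, Mul(Add(-12230, Pow(Add(72, -2635), Rational(1, 2))), Add(78, 204))), 1195) = Add(Add(-17070, Mul(Add(-12230, Pow(-2563, Rational(1, 2))), 282)), 1195) = Add(Add(-17070, Mul(Add(-12230, Mul(I, Pow(2563, Rational(1, 2)))), 282)), 1195) = Add(Add(-17070, Add(-3448860, Mul(282, I, Pow(2563, Rational(1, 2))))), 1195) = Add(Add(-3465930, Mul(282, I, Pow(2563, Rational(1, 2)))), 1195) = Add(-3464735, Mul(282, I, Pow(2563, Rational(1, 2))))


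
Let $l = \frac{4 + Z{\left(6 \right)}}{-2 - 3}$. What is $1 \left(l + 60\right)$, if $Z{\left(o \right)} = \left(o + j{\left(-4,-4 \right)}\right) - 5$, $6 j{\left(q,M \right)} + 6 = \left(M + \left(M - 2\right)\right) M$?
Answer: $\frac{868}{15} \approx 57.867$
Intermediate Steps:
$j{\left(q,M \right)} = -1 + \frac{M \left(-2 + 2 M\right)}{6}$ ($j{\left(q,M \right)} = -1 + \frac{\left(M + \left(M - 2\right)\right) M}{6} = -1 + \frac{\left(M + \left(-2 + M\right)\right) M}{6} = -1 + \frac{\left(-2 + 2 M\right) M}{6} = -1 + \frac{M \left(-2 + 2 M\right)}{6}$)
$Z{\left(o \right)} = \frac{2}{3} + o$ ($Z{\left(o \right)} = \left(o - \left(- \frac{1}{3} - \frac{16}{3}\right)\right) - 5 = \left(o + \left(-1 + \frac{4}{3} + \frac{1}{3} \cdot 16\right)\right) - 5 = \left(o + \left(-1 + \frac{4}{3} + \frac{16}{3}\right)\right) - 5 = \left(o + \frac{17}{3}\right) - 5 = \left(\frac{17}{3} + o\right) - 5 = \frac{2}{3} + o$)
$l = - \frac{32}{15}$ ($l = \frac{4 + \left(\frac{2}{3} + 6\right)}{-2 - 3} = \frac{4 + \frac{20}{3}}{-5} = \left(- \frac{1}{5}\right) \frac{32}{3} = - \frac{32}{15} \approx -2.1333$)
$1 \left(l + 60\right) = 1 \left(- \frac{32}{15} + 60\right) = 1 \cdot \frac{868}{15} = \frac{868}{15}$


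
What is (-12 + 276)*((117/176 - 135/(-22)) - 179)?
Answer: -90921/2 ≈ -45461.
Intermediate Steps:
(-12 + 276)*((117/176 - 135/(-22)) - 179) = 264*((117*(1/176) - 135*(-1/22)) - 179) = 264*((117/176 + 135/22) - 179) = 264*(1197/176 - 179) = 264*(-30307/176) = -90921/2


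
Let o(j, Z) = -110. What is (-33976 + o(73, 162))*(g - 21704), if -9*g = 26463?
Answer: 840026746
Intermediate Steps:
g = -8821/3 (g = -⅑*26463 = -8821/3 ≈ -2940.3)
(-33976 + o(73, 162))*(g - 21704) = (-33976 - 110)*(-8821/3 - 21704) = -34086*(-73933/3) = 840026746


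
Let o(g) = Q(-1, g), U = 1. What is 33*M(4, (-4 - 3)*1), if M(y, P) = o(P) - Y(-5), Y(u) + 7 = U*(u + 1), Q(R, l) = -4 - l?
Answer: 462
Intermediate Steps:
o(g) = -4 - g
Y(u) = -6 + u (Y(u) = -7 + 1*(u + 1) = -7 + 1*(1 + u) = -7 + (1 + u) = -6 + u)
M(y, P) = 7 - P (M(y, P) = (-4 - P) - (-6 - 5) = (-4 - P) - 1*(-11) = (-4 - P) + 11 = 7 - P)
33*M(4, (-4 - 3)*1) = 33*(7 - (-4 - 3)) = 33*(7 - (-7)) = 33*(7 - 1*(-7)) = 33*(7 + 7) = 33*14 = 462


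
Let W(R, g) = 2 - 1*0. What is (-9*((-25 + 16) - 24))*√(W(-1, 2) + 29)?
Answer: 297*√31 ≈ 1653.6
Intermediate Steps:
W(R, g) = 2 (W(R, g) = 2 + 0 = 2)
(-9*((-25 + 16) - 24))*√(W(-1, 2) + 29) = (-9*((-25 + 16) - 24))*√(2 + 29) = (-9*(-9 - 24))*√31 = (-9*(-33))*√31 = 297*√31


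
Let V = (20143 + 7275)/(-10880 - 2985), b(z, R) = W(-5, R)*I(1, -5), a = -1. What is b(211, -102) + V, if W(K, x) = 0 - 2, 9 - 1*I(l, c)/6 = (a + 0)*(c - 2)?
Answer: -360178/13865 ≈ -25.978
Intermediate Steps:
I(l, c) = 42 + 6*c (I(l, c) = 54 - 6*(-1 + 0)*(c - 2) = 54 - (-6)*(-2 + c) = 54 - 6*(2 - c) = 54 + (-12 + 6*c) = 42 + 6*c)
W(K, x) = -2
b(z, R) = -24 (b(z, R) = -2*(42 + 6*(-5)) = -2*(42 - 30) = -2*12 = -24)
V = -27418/13865 (V = 27418/(-13865) = 27418*(-1/13865) = -27418/13865 ≈ -1.9775)
b(211, -102) + V = -24 - 27418/13865 = -360178/13865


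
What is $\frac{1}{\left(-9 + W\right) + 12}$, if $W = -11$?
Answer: $- \frac{1}{8} \approx -0.125$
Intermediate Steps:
$\frac{1}{\left(-9 + W\right) + 12} = \frac{1}{\left(-9 - 11\right) + 12} = \frac{1}{-20 + 12} = \frac{1}{-8} = - \frac{1}{8}$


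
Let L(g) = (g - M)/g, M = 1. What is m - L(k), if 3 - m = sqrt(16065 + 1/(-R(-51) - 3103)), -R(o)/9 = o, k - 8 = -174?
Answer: 331/166 - sqrt(203830210298)/3562 ≈ -124.75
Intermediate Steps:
k = -166 (k = 8 - 174 = -166)
R(o) = -9*o
L(g) = (-1 + g)/g (L(g) = (g - 1*1)/g = (g - 1)/g = (-1 + g)/g)
m = 3 - sqrt(203830210298)/3562 (m = 3 - sqrt(16065 + 1/(-(-9)*(-51) - 3103)) = 3 - sqrt(16065 + 1/(-1*459 - 3103)) = 3 - sqrt(16065 + 1/(-459 - 3103)) = 3 - sqrt(16065 + 1/(-3562)) = 3 - sqrt(16065 - 1/3562) = 3 - sqrt(57223529/3562) = 3 - sqrt(203830210298)/3562 ≈ -123.75)
m - L(k) = (3 - sqrt(203830210298)/3562) - (-1 - 166)/(-166) = (3 - sqrt(203830210298)/3562) - (-1)*(-167)/166 = (3 - sqrt(203830210298)/3562) - 1*167/166 = (3 - sqrt(203830210298)/3562) - 167/166 = 331/166 - sqrt(203830210298)/3562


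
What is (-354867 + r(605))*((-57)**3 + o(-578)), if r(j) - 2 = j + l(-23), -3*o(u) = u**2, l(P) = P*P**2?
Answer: 325996544101/3 ≈ 1.0867e+11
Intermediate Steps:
l(P) = P**3
o(u) = -u**2/3
r(j) = -12165 + j (r(j) = 2 + (j + (-23)**3) = 2 + (j - 12167) = 2 + (-12167 + j) = -12165 + j)
(-354867 + r(605))*((-57)**3 + o(-578)) = (-354867 + (-12165 + 605))*((-57)**3 - 1/3*(-578)**2) = (-354867 - 11560)*(-185193 - 1/3*334084) = -366427*(-185193 - 334084/3) = -366427*(-889663/3) = 325996544101/3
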